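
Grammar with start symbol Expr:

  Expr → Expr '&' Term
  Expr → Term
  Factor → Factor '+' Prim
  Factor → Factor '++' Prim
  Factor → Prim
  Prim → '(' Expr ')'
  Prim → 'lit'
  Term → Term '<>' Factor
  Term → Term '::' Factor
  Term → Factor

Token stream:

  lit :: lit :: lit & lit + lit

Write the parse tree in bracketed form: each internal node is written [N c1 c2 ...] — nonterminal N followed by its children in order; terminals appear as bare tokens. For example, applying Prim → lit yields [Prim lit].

Expr
Expr & Term
Term & Term
Term :: Factor & Term
Term :: Factor :: Factor & Term
Factor :: Factor :: Factor & Term
Prim :: Factor :: Factor & Term
lit :: Factor :: Factor & Term
lit :: Prim :: Factor & Term
lit :: lit :: Factor & Term
lit :: lit :: Prim & Term
lit :: lit :: lit & Term
lit :: lit :: lit & Factor
lit :: lit :: lit & Factor + Prim
lit :: lit :: lit & Prim + Prim
lit :: lit :: lit & lit + Prim
lit :: lit :: lit & lit + lit

[Expr [Expr [Term [Term [Term [Factor [Prim lit]]] :: [Factor [Prim lit]]] :: [Factor [Prim lit]]]] & [Term [Factor [Factor [Prim lit]] + [Prim lit]]]]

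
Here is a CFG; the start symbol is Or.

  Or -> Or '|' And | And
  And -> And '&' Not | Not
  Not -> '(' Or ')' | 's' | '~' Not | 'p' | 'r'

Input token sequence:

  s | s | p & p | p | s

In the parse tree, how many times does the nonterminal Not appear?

[Or [Or [Or [Or [Or [And [Not s]]] | [And [Not s]]] | [And [And [Not p]] & [Not p]]] | [And [Not p]]] | [And [Not s]]]

6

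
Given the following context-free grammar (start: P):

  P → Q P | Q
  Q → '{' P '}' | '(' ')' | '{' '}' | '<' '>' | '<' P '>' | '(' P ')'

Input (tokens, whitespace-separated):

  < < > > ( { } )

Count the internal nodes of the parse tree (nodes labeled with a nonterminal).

[P [Q < [P [Q < >]] >] [P [Q ( [P [Q { }]] )]]]

8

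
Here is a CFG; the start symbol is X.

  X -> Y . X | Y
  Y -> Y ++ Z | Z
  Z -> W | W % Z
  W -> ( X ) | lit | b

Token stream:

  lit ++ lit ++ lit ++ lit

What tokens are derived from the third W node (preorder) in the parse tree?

[X [Y [Y [Y [Y [Z [W lit]]] ++ [Z [W lit]]] ++ [Z [W lit]]] ++ [Z [W lit]]]]

lit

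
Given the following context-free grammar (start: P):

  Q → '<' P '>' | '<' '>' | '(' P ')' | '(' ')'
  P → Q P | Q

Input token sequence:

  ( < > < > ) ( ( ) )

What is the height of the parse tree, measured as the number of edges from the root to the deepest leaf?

[P [Q ( [P [Q < >] [P [Q < >]]] )] [P [Q ( [P [Q ( )]] )]]]

5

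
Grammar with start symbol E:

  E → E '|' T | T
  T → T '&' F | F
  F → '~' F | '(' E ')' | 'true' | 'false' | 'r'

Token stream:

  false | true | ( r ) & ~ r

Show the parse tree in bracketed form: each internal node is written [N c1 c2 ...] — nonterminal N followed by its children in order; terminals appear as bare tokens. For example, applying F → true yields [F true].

[E [E [E [T [F false]]] | [T [F true]]] | [T [T [F ( [E [T [F r]]] )]] & [F ~ [F r]]]]

E
E | T
E | T | T
T | T | T
F | T | T
false | T | T
false | F | T
false | true | T
false | true | T & F
false | true | F & F
false | true | ( E ) & F
false | true | ( T ) & F
false | true | ( F ) & F
false | true | ( r ) & F
false | true | ( r ) & ~ F
false | true | ( r ) & ~ r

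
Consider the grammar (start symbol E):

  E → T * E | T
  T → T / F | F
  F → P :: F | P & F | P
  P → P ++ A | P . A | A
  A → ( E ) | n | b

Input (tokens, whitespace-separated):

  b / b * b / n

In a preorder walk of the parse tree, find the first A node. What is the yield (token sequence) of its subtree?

b

[E [T [T [F [P [A b]]]] / [F [P [A b]]]] * [E [T [T [F [P [A b]]]] / [F [P [A n]]]]]]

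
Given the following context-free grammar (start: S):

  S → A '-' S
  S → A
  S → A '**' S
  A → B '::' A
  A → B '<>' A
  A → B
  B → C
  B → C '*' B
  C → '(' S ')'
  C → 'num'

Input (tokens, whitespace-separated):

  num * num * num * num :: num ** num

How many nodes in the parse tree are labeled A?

[S [A [B [C num] * [B [C num] * [B [C num] * [B [C num]]]]] :: [A [B [C num]]]] ** [S [A [B [C num]]]]]

3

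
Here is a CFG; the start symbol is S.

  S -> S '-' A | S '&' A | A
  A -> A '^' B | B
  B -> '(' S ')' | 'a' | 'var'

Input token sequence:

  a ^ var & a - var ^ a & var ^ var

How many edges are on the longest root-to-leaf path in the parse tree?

7

[S [S [S [S [A [A [B a]] ^ [B var]]] & [A [B a]]] - [A [A [B var]] ^ [B a]]] & [A [A [B var]] ^ [B var]]]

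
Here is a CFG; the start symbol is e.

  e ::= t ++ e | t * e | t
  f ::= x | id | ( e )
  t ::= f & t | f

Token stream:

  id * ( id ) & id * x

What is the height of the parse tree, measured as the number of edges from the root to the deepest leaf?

7

[e [t [f id]] * [e [t [f ( [e [t [f id]]] )] & [t [f id]]] * [e [t [f x]]]]]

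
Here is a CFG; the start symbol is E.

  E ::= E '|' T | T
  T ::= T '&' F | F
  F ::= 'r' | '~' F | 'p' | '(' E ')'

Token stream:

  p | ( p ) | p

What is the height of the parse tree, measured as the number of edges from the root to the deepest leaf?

[E [E [E [T [F p]]] | [T [F ( [E [T [F p]]] )]]] | [T [F p]]]

7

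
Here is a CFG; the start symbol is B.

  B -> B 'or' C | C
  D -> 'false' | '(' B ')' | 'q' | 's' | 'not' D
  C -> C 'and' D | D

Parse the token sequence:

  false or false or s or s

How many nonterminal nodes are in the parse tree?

[B [B [B [B [C [D false]]] or [C [D false]]] or [C [D s]]] or [C [D s]]]

12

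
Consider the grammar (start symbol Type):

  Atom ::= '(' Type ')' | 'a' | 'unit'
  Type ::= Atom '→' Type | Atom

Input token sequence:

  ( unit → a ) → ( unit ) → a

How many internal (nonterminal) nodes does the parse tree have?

[Type [Atom ( [Type [Atom unit] → [Type [Atom a]]] )] → [Type [Atom ( [Type [Atom unit]] )] → [Type [Atom a]]]]

12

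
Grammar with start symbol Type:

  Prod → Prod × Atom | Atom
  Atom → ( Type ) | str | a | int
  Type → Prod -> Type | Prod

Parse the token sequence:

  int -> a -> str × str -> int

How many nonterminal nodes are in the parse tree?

[Type [Prod [Atom int]] -> [Type [Prod [Atom a]] -> [Type [Prod [Prod [Atom str]] × [Atom str]] -> [Type [Prod [Atom int]]]]]]

14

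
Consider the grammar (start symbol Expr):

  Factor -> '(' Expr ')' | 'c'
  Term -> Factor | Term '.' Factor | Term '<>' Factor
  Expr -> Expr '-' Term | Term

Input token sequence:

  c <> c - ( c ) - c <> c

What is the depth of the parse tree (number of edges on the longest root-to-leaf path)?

[Expr [Expr [Expr [Term [Term [Factor c]] <> [Factor c]]] - [Term [Factor ( [Expr [Term [Factor c]]] )]]] - [Term [Term [Factor c]] <> [Factor c]]]

7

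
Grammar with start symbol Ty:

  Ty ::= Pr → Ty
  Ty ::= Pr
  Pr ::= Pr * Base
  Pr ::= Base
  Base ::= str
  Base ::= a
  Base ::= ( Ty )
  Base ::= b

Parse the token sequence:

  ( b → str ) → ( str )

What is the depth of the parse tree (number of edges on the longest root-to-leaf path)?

[Ty [Pr [Base ( [Ty [Pr [Base b]] → [Ty [Pr [Base str]]]] )]] → [Ty [Pr [Base ( [Ty [Pr [Base str]]] )]]]]

7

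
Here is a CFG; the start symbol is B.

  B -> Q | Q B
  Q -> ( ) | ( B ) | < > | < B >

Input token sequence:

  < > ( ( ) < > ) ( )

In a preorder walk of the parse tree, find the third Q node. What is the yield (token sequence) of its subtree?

[B [Q < >] [B [Q ( [B [Q ( )] [B [Q < >]]] )] [B [Q ( )]]]]

( )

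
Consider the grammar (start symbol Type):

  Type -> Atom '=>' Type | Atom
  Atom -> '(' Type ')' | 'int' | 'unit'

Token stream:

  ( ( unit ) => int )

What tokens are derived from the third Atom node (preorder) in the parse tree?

unit

[Type [Atom ( [Type [Atom ( [Type [Atom unit]] )] => [Type [Atom int]]] )]]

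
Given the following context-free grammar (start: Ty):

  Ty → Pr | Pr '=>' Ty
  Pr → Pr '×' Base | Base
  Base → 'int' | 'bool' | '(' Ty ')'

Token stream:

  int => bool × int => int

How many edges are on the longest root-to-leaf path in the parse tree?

5

[Ty [Pr [Base int]] => [Ty [Pr [Pr [Base bool]] × [Base int]] => [Ty [Pr [Base int]]]]]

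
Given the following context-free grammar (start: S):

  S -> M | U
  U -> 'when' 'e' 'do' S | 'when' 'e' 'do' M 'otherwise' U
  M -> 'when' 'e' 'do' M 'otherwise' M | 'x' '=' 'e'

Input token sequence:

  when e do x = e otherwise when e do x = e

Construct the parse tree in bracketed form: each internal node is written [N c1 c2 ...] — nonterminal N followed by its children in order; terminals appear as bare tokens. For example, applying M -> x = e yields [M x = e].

[S [U when e do [M x = e] otherwise [U when e do [S [M x = e]]]]]

S
U
when e do M otherwise U
when e do x = e otherwise U
when e do x = e otherwise when e do S
when e do x = e otherwise when e do M
when e do x = e otherwise when e do x = e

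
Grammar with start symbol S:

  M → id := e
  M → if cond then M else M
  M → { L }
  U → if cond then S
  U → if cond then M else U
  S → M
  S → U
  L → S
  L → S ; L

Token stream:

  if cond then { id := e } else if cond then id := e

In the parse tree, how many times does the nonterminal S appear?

[S [U if cond then [M { [L [S [M id := e]]] }] else [U if cond then [S [M id := e]]]]]

3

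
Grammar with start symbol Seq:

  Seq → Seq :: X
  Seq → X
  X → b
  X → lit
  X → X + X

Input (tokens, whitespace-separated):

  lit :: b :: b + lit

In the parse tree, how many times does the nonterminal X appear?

[Seq [Seq [Seq [X lit]] :: [X b]] :: [X [X b] + [X lit]]]

5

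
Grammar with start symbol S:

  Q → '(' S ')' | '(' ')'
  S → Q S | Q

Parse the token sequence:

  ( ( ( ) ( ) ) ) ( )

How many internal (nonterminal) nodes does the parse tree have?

[S [Q ( [S [Q ( [S [Q ( )] [S [Q ( )]]] )]] )] [S [Q ( )]]]

10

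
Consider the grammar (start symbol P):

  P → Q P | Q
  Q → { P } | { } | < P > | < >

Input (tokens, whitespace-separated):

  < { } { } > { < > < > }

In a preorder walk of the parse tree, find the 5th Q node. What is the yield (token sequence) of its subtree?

[P [Q < [P [Q { }] [P [Q { }]]] >] [P [Q { [P [Q < >] [P [Q < >]]] }]]]

< >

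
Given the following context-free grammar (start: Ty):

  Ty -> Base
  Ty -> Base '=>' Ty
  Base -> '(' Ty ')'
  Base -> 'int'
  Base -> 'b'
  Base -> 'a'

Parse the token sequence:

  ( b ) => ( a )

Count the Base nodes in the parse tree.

[Ty [Base ( [Ty [Base b]] )] => [Ty [Base ( [Ty [Base a]] )]]]

4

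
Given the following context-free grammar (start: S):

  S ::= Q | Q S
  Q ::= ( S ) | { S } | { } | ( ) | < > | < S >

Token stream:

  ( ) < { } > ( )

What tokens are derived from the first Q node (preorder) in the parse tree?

[S [Q ( )] [S [Q < [S [Q { }]] >] [S [Q ( )]]]]

( )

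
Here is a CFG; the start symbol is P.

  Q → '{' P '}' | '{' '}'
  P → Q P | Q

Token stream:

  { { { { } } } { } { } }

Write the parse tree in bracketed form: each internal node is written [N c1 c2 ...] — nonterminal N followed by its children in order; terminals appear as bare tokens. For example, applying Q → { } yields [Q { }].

P
Q
{ P }
{ Q P }
{ { P } P }
{ { Q } P }
{ { { P } } P }
{ { { Q } } P }
{ { { { } } } P }
{ { { { } } } Q P }
{ { { { } } } { } P }
{ { { { } } } { } Q }
{ { { { } } } { } { } }

[P [Q { [P [Q { [P [Q { [P [Q { }]] }]] }] [P [Q { }] [P [Q { }]]]] }]]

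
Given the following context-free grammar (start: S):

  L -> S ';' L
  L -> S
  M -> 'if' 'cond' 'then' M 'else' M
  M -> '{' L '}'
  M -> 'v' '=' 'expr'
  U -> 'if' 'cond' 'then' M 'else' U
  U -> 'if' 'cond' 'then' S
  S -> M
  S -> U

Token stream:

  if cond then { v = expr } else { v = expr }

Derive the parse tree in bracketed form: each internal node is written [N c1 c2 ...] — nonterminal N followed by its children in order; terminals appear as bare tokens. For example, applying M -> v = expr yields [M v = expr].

S
M
if cond then M else M
if cond then { L } else M
if cond then { S } else M
if cond then { M } else M
if cond then { v = expr } else M
if cond then { v = expr } else { L }
if cond then { v = expr } else { S }
if cond then { v = expr } else { M }
if cond then { v = expr } else { v = expr }

[S [M if cond then [M { [L [S [M v = expr]]] }] else [M { [L [S [M v = expr]]] }]]]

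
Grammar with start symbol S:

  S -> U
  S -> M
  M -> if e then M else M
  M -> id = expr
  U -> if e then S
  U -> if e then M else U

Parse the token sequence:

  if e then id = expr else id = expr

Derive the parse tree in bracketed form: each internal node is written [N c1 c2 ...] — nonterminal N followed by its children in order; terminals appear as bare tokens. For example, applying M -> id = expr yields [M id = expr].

[S [M if e then [M id = expr] else [M id = expr]]]

S
M
if e then M else M
if e then id = expr else M
if e then id = expr else id = expr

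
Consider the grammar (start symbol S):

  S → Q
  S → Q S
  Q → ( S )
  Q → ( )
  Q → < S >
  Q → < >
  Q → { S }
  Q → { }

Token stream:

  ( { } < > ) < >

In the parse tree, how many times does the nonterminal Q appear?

[S [Q ( [S [Q { }] [S [Q < >]]] )] [S [Q < >]]]

4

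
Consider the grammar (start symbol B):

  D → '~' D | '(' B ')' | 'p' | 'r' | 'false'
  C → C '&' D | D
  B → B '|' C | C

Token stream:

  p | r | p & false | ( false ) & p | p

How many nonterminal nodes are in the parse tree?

[B [B [B [B [B [C [D p]]] | [C [D r]]] | [C [C [D p]] & [D false]]] | [C [C [D ( [B [C [D false]]] )]] & [D p]]] | [C [D p]]]

22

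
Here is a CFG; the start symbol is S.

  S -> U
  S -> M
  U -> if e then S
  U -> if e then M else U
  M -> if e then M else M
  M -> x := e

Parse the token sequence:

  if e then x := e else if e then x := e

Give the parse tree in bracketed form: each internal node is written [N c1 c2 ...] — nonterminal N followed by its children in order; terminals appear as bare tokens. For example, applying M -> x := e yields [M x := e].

[S [U if e then [M x := e] else [U if e then [S [M x := e]]]]]

S
U
if e then M else U
if e then x := e else U
if e then x := e else if e then S
if e then x := e else if e then M
if e then x := e else if e then x := e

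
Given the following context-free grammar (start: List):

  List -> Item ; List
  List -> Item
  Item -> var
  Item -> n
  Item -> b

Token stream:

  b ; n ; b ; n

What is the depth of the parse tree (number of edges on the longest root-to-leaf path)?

5

[List [Item b] ; [List [Item n] ; [List [Item b] ; [List [Item n]]]]]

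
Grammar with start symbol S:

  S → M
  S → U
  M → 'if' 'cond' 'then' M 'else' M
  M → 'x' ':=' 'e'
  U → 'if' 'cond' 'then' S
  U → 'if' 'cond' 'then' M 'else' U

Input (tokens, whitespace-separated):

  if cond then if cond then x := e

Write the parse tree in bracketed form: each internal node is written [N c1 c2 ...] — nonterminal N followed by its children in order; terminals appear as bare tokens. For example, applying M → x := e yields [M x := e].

[S [U if cond then [S [U if cond then [S [M x := e]]]]]]

S
U
if cond then S
if cond then U
if cond then if cond then S
if cond then if cond then M
if cond then if cond then x := e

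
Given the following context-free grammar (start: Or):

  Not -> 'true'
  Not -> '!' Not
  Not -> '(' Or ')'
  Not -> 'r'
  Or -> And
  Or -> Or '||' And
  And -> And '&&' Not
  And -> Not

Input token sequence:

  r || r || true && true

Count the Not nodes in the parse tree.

4

[Or [Or [Or [And [Not r]]] || [And [Not r]]] || [And [And [Not true]] && [Not true]]]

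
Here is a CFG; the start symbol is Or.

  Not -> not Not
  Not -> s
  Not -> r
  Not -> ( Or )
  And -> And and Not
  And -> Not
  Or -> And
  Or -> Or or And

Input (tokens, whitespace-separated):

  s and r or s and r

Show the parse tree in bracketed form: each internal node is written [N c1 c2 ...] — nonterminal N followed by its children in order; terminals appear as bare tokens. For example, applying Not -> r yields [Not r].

[Or [Or [And [And [Not s]] and [Not r]]] or [And [And [Not s]] and [Not r]]]

Or
Or or And
And or And
And and Not or And
Not and Not or And
s and Not or And
s and r or And
s and r or And and Not
s and r or Not and Not
s and r or s and Not
s and r or s and r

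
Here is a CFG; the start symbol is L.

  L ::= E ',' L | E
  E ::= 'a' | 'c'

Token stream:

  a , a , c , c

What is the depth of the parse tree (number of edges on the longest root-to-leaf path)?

5

[L [E a] , [L [E a] , [L [E c] , [L [E c]]]]]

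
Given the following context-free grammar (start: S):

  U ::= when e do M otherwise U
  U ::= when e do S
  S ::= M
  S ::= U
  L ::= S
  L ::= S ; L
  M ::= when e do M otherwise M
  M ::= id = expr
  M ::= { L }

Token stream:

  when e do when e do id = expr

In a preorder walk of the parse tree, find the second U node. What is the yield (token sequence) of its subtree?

when e do id = expr

[S [U when e do [S [U when e do [S [M id = expr]]]]]]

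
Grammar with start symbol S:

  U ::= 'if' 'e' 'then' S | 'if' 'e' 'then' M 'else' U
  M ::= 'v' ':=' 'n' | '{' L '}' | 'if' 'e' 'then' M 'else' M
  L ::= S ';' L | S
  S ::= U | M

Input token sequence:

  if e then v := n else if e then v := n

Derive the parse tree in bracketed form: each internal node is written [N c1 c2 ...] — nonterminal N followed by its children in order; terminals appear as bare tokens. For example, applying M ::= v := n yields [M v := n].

S
U
if e then M else U
if e then v := n else U
if e then v := n else if e then S
if e then v := n else if e then M
if e then v := n else if e then v := n

[S [U if e then [M v := n] else [U if e then [S [M v := n]]]]]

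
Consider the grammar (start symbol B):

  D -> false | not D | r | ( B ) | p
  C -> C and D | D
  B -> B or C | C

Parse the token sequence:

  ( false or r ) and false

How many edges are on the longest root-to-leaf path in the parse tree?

8

[B [C [C [D ( [B [B [C [D false]]] or [C [D r]]] )]] and [D false]]]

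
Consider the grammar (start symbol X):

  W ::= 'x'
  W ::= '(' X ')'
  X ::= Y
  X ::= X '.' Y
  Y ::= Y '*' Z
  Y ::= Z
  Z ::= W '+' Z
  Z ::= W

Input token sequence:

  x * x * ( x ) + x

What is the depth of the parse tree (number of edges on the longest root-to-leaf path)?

8

[X [Y [Y [Y [Z [W x]]] * [Z [W x]]] * [Z [W ( [X [Y [Z [W x]]]] )] + [Z [W x]]]]]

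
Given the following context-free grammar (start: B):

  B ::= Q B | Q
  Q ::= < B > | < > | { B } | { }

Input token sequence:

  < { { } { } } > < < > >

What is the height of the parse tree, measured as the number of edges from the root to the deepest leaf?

[B [Q < [B [Q { [B [Q { }] [B [Q { }]]] }]] >] [B [Q < [B [Q < >]] >]]]

7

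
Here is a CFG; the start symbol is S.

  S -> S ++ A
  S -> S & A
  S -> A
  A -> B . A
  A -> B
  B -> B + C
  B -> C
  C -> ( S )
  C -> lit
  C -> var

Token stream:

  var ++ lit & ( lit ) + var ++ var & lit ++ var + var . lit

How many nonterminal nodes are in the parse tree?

35

[S [S [S [S [S [S [A [B [C var]]]] ++ [A [B [C lit]]]] & [A [B [B [C ( [S [A [B [C lit]]]] )]] + [C var]]]] ++ [A [B [C var]]]] & [A [B [C lit]]]] ++ [A [B [B [C var]] + [C var]] . [A [B [C lit]]]]]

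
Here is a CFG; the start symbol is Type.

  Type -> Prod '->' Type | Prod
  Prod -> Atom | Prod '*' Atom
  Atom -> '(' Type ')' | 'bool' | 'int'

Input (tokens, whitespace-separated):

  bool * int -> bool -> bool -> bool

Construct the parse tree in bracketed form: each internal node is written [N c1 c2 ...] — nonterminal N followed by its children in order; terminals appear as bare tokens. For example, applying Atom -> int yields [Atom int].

Type
Prod -> Type
Prod * Atom -> Type
Atom * Atom -> Type
bool * Atom -> Type
bool * int -> Type
bool * int -> Prod -> Type
bool * int -> Atom -> Type
bool * int -> bool -> Type
bool * int -> bool -> Prod -> Type
bool * int -> bool -> Atom -> Type
bool * int -> bool -> bool -> Type
bool * int -> bool -> bool -> Prod
bool * int -> bool -> bool -> Atom
bool * int -> bool -> bool -> bool

[Type [Prod [Prod [Atom bool]] * [Atom int]] -> [Type [Prod [Atom bool]] -> [Type [Prod [Atom bool]] -> [Type [Prod [Atom bool]]]]]]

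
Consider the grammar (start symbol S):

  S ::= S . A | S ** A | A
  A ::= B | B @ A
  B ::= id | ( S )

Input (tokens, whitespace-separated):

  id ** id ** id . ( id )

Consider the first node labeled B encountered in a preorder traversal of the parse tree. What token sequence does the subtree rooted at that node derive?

[S [S [S [S [A [B id]]] ** [A [B id]]] ** [A [B id]]] . [A [B ( [S [A [B id]]] )]]]

id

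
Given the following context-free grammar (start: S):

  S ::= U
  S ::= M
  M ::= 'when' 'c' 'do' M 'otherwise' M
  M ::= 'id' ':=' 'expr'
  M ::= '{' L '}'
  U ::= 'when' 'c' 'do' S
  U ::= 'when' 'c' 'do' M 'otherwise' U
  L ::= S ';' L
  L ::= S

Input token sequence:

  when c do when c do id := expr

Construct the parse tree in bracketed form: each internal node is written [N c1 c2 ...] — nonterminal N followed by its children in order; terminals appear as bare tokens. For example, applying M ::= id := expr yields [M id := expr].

S
U
when c do S
when c do U
when c do when c do S
when c do when c do M
when c do when c do id := expr

[S [U when c do [S [U when c do [S [M id := expr]]]]]]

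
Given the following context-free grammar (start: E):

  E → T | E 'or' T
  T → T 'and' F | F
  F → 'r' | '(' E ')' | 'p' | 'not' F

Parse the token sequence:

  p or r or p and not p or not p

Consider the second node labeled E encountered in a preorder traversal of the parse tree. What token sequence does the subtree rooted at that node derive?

p or r or p and not p

[E [E [E [E [T [F p]]] or [T [F r]]] or [T [T [F p]] and [F not [F p]]]] or [T [F not [F p]]]]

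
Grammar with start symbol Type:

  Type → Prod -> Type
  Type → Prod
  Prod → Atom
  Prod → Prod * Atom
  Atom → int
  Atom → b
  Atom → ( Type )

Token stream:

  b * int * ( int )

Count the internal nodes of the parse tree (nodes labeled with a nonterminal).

10

[Type [Prod [Prod [Prod [Atom b]] * [Atom int]] * [Atom ( [Type [Prod [Atom int]]] )]]]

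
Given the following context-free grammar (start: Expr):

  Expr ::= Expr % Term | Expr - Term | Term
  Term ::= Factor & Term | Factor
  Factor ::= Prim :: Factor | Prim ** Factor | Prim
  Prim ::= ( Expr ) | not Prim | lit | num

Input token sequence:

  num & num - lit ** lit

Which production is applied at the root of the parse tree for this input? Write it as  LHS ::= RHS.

Expr ::= Expr - Term

[Expr [Expr [Term [Factor [Prim num]] & [Term [Factor [Prim num]]]]] - [Term [Factor [Prim lit] ** [Factor [Prim lit]]]]]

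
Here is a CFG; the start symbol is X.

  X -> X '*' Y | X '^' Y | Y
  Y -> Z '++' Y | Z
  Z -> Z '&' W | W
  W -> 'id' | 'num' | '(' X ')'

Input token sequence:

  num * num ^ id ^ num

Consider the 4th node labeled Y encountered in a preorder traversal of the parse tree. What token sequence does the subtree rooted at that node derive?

num

[X [X [X [X [Y [Z [W num]]]] * [Y [Z [W num]]]] ^ [Y [Z [W id]]]] ^ [Y [Z [W num]]]]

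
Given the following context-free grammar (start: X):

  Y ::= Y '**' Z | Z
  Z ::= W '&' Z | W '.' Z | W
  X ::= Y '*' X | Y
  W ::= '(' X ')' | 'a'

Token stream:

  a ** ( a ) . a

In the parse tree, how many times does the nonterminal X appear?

2

[X [Y [Y [Z [W a]]] ** [Z [W ( [X [Y [Z [W a]]]] )] . [Z [W a]]]]]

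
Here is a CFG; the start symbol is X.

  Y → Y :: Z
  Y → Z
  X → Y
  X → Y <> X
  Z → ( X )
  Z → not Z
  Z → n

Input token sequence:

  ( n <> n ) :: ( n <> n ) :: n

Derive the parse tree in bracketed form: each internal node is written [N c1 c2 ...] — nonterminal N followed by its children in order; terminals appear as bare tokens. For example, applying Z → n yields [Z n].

X
Y
Y :: Z
Y :: Z :: Z
Z :: Z :: Z
( X ) :: Z :: Z
( Y <> X ) :: Z :: Z
( Z <> X ) :: Z :: Z
( n <> X ) :: Z :: Z
( n <> Y ) :: Z :: Z
( n <> Z ) :: Z :: Z
( n <> n ) :: Z :: Z
( n <> n ) :: ( X ) :: Z
( n <> n ) :: ( Y <> X ) :: Z
( n <> n ) :: ( Z <> X ) :: Z
( n <> n ) :: ( n <> X ) :: Z
( n <> n ) :: ( n <> Y ) :: Z
( n <> n ) :: ( n <> Z ) :: Z
( n <> n ) :: ( n <> n ) :: Z
( n <> n ) :: ( n <> n ) :: n

[X [Y [Y [Y [Z ( [X [Y [Z n]] <> [X [Y [Z n]]]] )]] :: [Z ( [X [Y [Z n]] <> [X [Y [Z n]]]] )]] :: [Z n]]]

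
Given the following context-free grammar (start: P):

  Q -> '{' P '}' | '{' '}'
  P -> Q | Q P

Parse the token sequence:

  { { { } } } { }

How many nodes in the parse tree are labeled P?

[P [Q { [P [Q { [P [Q { }]] }]] }] [P [Q { }]]]

4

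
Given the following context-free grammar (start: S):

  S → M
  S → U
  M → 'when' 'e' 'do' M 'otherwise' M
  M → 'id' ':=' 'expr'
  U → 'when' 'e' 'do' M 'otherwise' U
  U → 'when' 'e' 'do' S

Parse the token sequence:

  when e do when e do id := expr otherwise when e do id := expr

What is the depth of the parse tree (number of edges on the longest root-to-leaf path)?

7

[S [U when e do [S [U when e do [M id := expr] otherwise [U when e do [S [M id := expr]]]]]]]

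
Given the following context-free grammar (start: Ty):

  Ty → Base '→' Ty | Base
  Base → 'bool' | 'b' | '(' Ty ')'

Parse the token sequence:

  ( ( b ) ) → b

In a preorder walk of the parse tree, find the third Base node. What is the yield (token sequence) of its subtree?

[Ty [Base ( [Ty [Base ( [Ty [Base b]] )]] )] → [Ty [Base b]]]

b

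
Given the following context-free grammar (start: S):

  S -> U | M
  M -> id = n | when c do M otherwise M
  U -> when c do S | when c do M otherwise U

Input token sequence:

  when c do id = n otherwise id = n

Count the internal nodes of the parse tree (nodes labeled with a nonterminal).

4

[S [M when c do [M id = n] otherwise [M id = n]]]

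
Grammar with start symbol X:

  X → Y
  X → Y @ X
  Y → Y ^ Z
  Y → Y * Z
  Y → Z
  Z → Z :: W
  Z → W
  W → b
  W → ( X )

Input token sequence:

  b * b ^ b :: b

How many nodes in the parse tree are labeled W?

4

[X [Y [Y [Y [Z [W b]]] * [Z [W b]]] ^ [Z [Z [W b]] :: [W b]]]]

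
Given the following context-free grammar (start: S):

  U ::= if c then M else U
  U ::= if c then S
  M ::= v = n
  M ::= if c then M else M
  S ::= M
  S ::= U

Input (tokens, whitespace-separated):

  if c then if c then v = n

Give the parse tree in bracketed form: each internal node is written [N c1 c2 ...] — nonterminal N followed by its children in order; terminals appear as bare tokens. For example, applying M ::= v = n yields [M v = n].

[S [U if c then [S [U if c then [S [M v = n]]]]]]

S
U
if c then S
if c then U
if c then if c then S
if c then if c then M
if c then if c then v = n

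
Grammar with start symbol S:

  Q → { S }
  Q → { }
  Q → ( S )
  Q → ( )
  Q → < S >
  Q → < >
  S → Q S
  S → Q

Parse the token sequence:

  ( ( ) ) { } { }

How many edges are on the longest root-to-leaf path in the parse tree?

4

[S [Q ( [S [Q ( )]] )] [S [Q { }] [S [Q { }]]]]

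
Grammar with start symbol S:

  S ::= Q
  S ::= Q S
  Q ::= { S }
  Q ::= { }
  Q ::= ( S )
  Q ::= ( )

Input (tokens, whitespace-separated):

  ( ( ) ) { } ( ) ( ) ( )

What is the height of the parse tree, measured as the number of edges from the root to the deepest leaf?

[S [Q ( [S [Q ( )]] )] [S [Q { }] [S [Q ( )] [S [Q ( )] [S [Q ( )]]]]]]

6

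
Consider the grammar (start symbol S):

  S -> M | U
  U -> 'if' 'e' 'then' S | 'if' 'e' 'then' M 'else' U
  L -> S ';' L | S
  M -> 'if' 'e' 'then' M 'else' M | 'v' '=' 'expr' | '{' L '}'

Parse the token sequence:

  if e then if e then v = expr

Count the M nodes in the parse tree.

1

[S [U if e then [S [U if e then [S [M v = expr]]]]]]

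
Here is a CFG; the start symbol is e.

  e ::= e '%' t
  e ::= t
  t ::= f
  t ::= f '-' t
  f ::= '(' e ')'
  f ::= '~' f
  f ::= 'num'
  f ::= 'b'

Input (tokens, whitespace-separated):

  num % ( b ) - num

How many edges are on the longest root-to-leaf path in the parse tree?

[e [e [t [f num]]] % [t [f ( [e [t [f b]]] )] - [t [f num]]]]

6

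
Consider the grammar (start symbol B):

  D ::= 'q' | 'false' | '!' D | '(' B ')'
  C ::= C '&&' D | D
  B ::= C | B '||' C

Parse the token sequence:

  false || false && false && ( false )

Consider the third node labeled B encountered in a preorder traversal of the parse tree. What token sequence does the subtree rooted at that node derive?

[B [B [C [D false]]] || [C [C [C [D false]] && [D false]] && [D ( [B [C [D false]]] )]]]

false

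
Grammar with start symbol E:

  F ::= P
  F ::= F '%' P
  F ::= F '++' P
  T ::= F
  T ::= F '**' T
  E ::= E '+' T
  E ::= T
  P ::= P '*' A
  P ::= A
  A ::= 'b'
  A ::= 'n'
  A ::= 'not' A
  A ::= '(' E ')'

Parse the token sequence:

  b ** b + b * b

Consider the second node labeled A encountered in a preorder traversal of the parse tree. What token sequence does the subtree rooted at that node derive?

b

[E [E [T [F [P [A b]]] ** [T [F [P [A b]]]]]] + [T [F [P [P [A b]] * [A b]]]]]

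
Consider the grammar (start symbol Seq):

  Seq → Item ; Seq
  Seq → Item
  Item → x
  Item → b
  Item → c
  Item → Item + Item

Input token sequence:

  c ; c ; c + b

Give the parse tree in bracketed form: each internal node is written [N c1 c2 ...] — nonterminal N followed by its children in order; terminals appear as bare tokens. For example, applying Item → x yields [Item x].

[Seq [Item c] ; [Seq [Item c] ; [Seq [Item [Item c] + [Item b]]]]]

Seq
Item ; Seq
c ; Seq
c ; Item ; Seq
c ; c ; Seq
c ; c ; Item
c ; c ; Item + Item
c ; c ; c + Item
c ; c ; c + b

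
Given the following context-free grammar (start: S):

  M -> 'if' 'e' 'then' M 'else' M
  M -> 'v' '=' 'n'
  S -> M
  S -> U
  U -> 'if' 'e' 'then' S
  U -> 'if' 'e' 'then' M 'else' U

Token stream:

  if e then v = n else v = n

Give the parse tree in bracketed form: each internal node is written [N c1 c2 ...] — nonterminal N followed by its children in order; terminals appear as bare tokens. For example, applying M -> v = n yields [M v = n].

S
M
if e then M else M
if e then v = n else M
if e then v = n else v = n

[S [M if e then [M v = n] else [M v = n]]]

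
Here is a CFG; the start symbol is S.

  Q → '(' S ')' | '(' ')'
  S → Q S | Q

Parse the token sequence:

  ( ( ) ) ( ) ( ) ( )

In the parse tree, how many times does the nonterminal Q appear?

5

[S [Q ( [S [Q ( )]] )] [S [Q ( )] [S [Q ( )] [S [Q ( )]]]]]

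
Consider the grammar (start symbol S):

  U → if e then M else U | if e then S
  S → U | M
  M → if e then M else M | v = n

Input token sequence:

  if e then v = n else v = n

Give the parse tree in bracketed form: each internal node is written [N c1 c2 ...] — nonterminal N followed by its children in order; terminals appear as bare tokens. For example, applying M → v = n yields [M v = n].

[S [M if e then [M v = n] else [M v = n]]]

S
M
if e then M else M
if e then v = n else M
if e then v = n else v = n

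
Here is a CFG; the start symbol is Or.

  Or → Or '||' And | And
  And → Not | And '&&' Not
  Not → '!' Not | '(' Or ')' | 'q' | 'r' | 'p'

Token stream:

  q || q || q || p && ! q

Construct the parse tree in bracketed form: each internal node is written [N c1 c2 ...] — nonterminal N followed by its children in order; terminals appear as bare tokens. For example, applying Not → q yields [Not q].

[Or [Or [Or [Or [And [Not q]]] || [And [Not q]]] || [And [Not q]]] || [And [And [Not p]] && [Not ! [Not q]]]]

Or
Or || And
Or || And || And
Or || And || And || And
And || And || And || And
Not || And || And || And
q || And || And || And
q || Not || And || And
q || q || And || And
q || q || Not || And
q || q || q || And
q || q || q || And && Not
q || q || q || Not && Not
q || q || q || p && Not
q || q || q || p && ! Not
q || q || q || p && ! q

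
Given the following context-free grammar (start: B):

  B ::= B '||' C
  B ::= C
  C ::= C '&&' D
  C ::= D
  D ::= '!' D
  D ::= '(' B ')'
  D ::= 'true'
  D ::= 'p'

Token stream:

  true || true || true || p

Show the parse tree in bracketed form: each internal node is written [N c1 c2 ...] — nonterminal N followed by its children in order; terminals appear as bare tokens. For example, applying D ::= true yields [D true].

[B [B [B [B [C [D true]]] || [C [D true]]] || [C [D true]]] || [C [D p]]]

B
B || C
B || C || C
B || C || C || C
C || C || C || C
D || C || C || C
true || C || C || C
true || D || C || C
true || true || C || C
true || true || D || C
true || true || true || C
true || true || true || D
true || true || true || p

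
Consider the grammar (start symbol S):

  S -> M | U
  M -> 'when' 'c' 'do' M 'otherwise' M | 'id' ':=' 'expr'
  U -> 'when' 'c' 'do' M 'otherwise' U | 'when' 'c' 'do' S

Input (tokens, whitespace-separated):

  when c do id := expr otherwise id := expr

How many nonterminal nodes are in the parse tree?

4

[S [M when c do [M id := expr] otherwise [M id := expr]]]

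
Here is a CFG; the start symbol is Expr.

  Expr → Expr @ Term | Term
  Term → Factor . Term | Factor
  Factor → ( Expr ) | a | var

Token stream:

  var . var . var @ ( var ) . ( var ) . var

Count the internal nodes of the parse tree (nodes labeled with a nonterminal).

20

[Expr [Expr [Term [Factor var] . [Term [Factor var] . [Term [Factor var]]]]] @ [Term [Factor ( [Expr [Term [Factor var]]] )] . [Term [Factor ( [Expr [Term [Factor var]]] )] . [Term [Factor var]]]]]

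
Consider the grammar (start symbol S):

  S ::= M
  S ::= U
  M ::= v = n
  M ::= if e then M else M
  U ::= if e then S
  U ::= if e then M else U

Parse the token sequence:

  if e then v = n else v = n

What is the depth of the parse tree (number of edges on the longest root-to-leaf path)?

[S [M if e then [M v = n] else [M v = n]]]

3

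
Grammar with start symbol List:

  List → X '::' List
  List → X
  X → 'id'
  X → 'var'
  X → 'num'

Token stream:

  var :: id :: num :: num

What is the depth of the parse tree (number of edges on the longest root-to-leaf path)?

[List [X var] :: [List [X id] :: [List [X num] :: [List [X num]]]]]

5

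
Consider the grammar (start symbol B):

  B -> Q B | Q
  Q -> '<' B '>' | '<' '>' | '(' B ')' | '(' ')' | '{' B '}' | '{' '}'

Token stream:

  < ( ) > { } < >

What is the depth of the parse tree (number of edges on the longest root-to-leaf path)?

4

[B [Q < [B [Q ( )]] >] [B [Q { }] [B [Q < >]]]]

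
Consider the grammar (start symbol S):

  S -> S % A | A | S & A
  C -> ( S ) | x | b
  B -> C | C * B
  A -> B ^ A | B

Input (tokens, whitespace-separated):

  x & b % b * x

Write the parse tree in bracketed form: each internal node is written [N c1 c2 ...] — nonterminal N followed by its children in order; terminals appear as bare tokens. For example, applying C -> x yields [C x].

[S [S [S [A [B [C x]]]] & [A [B [C b]]]] % [A [B [C b] * [B [C x]]]]]

S
S % A
S & A % A
A & A % A
B & A % A
C & A % A
x & A % A
x & B % A
x & C % A
x & b % A
x & b % B
x & b % C * B
x & b % b * B
x & b % b * C
x & b % b * x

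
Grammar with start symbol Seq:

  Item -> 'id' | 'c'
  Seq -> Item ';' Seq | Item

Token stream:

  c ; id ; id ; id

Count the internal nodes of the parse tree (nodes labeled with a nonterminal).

8

[Seq [Item c] ; [Seq [Item id] ; [Seq [Item id] ; [Seq [Item id]]]]]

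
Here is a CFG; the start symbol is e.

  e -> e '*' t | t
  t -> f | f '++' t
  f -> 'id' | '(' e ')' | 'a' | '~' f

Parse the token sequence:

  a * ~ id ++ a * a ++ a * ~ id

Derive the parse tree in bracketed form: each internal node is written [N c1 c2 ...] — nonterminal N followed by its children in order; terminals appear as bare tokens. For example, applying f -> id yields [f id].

e
e * t
e * t * t
e * t * t * t
t * t * t * t
f * t * t * t
a * t * t * t
a * f ++ t * t * t
a * ~ f ++ t * t * t
a * ~ id ++ t * t * t
a * ~ id ++ f * t * t
a * ~ id ++ a * t * t
a * ~ id ++ a * f ++ t * t
a * ~ id ++ a * a ++ t * t
a * ~ id ++ a * a ++ f * t
a * ~ id ++ a * a ++ a * t
a * ~ id ++ a * a ++ a * f
a * ~ id ++ a * a ++ a * ~ f
a * ~ id ++ a * a ++ a * ~ id

[e [e [e [e [t [f a]]] * [t [f ~ [f id]] ++ [t [f a]]]] * [t [f a] ++ [t [f a]]]] * [t [f ~ [f id]]]]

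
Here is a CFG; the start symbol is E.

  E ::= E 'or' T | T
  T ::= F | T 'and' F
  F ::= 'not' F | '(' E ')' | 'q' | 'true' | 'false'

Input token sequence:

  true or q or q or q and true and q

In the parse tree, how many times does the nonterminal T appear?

[E [E [E [E [T [F true]]] or [T [F q]]] or [T [F q]]] or [T [T [T [F q]] and [F true]] and [F q]]]

6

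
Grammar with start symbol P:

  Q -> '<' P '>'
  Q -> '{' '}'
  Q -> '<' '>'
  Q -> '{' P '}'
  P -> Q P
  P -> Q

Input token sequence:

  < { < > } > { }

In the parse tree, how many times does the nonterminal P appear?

[P [Q < [P [Q { [P [Q < >]] }]] >] [P [Q { }]]]

4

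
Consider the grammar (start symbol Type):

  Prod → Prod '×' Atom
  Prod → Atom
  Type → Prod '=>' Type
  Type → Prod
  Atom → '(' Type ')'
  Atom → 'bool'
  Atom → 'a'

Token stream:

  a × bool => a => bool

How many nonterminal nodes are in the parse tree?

11

[Type [Prod [Prod [Atom a]] × [Atom bool]] => [Type [Prod [Atom a]] => [Type [Prod [Atom bool]]]]]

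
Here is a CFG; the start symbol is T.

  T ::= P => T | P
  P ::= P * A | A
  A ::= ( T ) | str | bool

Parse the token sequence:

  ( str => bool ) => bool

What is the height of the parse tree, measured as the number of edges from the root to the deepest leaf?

7

[T [P [A ( [T [P [A str]] => [T [P [A bool]]]] )]] => [T [P [A bool]]]]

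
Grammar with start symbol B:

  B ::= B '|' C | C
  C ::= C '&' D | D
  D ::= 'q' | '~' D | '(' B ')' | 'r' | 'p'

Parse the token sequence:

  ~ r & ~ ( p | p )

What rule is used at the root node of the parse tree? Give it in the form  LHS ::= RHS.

B ::= C

[B [C [C [D ~ [D r]]] & [D ~ [D ( [B [B [C [D p]]] | [C [D p]]] )]]]]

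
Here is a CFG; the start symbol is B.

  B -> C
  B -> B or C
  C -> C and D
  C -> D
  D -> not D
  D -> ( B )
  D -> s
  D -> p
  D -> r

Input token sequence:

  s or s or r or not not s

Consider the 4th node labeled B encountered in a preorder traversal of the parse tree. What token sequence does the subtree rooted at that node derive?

s

[B [B [B [B [C [D s]]] or [C [D s]]] or [C [D r]]] or [C [D not [D not [D s]]]]]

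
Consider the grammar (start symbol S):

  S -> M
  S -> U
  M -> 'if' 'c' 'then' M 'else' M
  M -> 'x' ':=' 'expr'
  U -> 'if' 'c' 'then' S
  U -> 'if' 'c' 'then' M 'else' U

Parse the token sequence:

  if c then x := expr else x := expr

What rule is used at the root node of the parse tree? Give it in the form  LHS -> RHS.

[S [M if c then [M x := expr] else [M x := expr]]]

S -> M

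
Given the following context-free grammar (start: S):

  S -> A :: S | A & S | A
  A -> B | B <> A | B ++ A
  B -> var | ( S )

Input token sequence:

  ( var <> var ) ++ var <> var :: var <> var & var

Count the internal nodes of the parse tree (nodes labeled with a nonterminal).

[S [A [B ( [S [A [B var] <> [A [B var]]]] )] ++ [A [B var] <> [A [B var]]]] :: [S [A [B var] <> [A [B var]]] & [S [A [B var]]]]]

20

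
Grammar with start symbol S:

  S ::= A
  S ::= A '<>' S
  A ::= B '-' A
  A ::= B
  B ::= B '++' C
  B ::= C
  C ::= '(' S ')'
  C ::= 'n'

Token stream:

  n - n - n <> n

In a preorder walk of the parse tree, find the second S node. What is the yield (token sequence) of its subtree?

[S [A [B [C n]] - [A [B [C n]] - [A [B [C n]]]]] <> [S [A [B [C n]]]]]

n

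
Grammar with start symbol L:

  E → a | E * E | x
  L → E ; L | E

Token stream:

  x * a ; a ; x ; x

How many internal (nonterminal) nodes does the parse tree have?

[L [E [E x] * [E a]] ; [L [E a] ; [L [E x] ; [L [E x]]]]]

10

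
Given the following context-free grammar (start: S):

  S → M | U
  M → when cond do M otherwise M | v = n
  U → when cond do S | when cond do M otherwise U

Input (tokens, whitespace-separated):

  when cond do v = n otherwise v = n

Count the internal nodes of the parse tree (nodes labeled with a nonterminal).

4

[S [M when cond do [M v = n] otherwise [M v = n]]]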